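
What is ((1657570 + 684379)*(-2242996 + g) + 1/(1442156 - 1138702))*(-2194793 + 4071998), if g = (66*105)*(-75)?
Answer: -3685725276131295939523575/303454 ≈ -1.2146e+19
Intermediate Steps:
g = -519750 (g = 6930*(-75) = -519750)
((1657570 + 684379)*(-2242996 + g) + 1/(1442156 - 1138702))*(-2194793 + 4071998) = ((1657570 + 684379)*(-2242996 - 519750) + 1/(1442156 - 1138702))*(-2194793 + 4071998) = (2341949*(-2762746) + 1/303454)*1877205 = (-6470210231954 + 1/303454)*1877205 = -1963411175727369115/303454*1877205 = -3685725276131295939523575/303454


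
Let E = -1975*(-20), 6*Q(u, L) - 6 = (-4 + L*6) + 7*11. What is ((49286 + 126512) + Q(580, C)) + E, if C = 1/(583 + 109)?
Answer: 446985985/2076 ≈ 2.1531e+5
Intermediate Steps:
C = 1/692 ≈ 0.0014451
Q(u, L) = 79/6 + L (Q(u, L) = 1 + ((-4 + L*6) + 7*11)/6 = 1 + ((-4 + 6*L) + 77)/6 = 1 + (73 + 6*L)/6 = 1 + (73/6 + L) = 79/6 + L)
E = 39500
((49286 + 126512) + Q(580, C)) + E = ((49286 + 126512) + (79/6 + 1/692)) + 39500 = (175798 + 27337/2076) + 39500 = 364983985/2076 + 39500 = 446985985/2076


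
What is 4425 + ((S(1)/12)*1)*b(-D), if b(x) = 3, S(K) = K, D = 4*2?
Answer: 17701/4 ≈ 4425.3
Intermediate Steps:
D = 8
4425 + ((S(1)/12)*1)*b(-D) = 4425 + ((1/12)*1)*3 = 4425 + (1/12)*3 = 4425 + ¼ = 17701/4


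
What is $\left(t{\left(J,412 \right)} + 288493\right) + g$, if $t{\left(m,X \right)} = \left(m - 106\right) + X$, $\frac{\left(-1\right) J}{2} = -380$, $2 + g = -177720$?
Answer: $111837$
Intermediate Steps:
$g = -177722$ ($g = -2 - 177720 = -177722$)
$J = 760$ ($J = \left(-2\right) \left(-380\right) = 760$)
$t{\left(m,X \right)} = -106 + X + m$ ($t{\left(m,X \right)} = \left(-106 + m\right) + X = -106 + X + m$)
$\left(t{\left(J,412 \right)} + 288493\right) + g = \left(\left(-106 + 412 + 760\right) + 288493\right) - 177722 = \left(1066 + 288493\right) - 177722 = 289559 - 177722 = 111837$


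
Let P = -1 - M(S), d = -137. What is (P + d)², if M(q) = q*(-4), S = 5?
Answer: 13924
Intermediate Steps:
M(q) = -4*q
P = 19 (P = -1 - (-4)*5 = -1 - 1*(-20) = -1 + 20 = 19)
(P + d)² = (19 - 137)² = (-118)² = 13924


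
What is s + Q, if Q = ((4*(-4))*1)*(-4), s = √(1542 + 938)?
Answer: 64 + 4*√155 ≈ 113.80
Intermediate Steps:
s = 4*√155 (s = √2480 = 4*√155 ≈ 49.800)
Q = 64 (Q = -16*1*(-4) = -16*(-4) = 64)
s + Q = 4*√155 + 64 = 64 + 4*√155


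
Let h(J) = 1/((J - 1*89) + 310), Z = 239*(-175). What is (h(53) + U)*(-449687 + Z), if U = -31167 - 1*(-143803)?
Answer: -7584586797340/137 ≈ -5.5362e+10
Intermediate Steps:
Z = -41825
h(J) = 1/(221 + J) (h(J) = 1/((J - 89) + 310) = 1/((-89 + J) + 310) = 1/(221 + J))
U = 112636 (U = -31167 + 143803 = 112636)
(h(53) + U)*(-449687 + Z) = (1/(221 + 53) + 112636)*(-449687 - 41825) = (1/274 + 112636)*(-491512) = (30862265/274)*(-491512) = -7584586797340/137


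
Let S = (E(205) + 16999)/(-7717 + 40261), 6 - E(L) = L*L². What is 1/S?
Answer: -1356/358255 ≈ -0.0037850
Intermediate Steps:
E(L) = 6 - L³ (E(L) = 6 - L*L² = 6 - L³)
S = -358255/1356 (S = ((6 - 1*205³) + 16999)/(-7717 + 40261) = ((6 - 1*8615125) + 16999)/32544 = ((6 - 8615125) + 16999)*(1/32544) = (-8615119 + 16999)*(1/32544) = -8598120*1/32544 = -358255/1356 ≈ -264.20)
1/S = 1/(-358255/1356) = -1356/358255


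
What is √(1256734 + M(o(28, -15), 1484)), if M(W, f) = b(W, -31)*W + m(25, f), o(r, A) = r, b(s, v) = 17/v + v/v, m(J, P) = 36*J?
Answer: 21*√2740586/31 ≈ 1121.4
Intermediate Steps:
b(s, v) = 1 + 17/v (b(s, v) = 17/v + 1 = 1 + 17/v)
M(W, f) = 900 + 14*W/31 (M(W, f) = ((17 - 31)/(-31))*W + 36*25 = (-1/31*(-14))*W + 900 = 14*W/31 + 900 = 900 + 14*W/31)
√(1256734 + M(o(28, -15), 1484)) = √(1256734 + (900 + (14/31)*28)) = √(1256734 + (900 + 392/31)) = √(1256734 + 28292/31) = √(38987046/31) = 21*√2740586/31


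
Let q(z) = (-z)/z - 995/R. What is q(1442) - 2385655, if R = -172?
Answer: -410331837/172 ≈ -2.3856e+6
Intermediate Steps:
q(z) = 823/172 (q(z) = (-z)/z - 995/(-172) = -1 - 995*(-1/172) = -1 + 995/172 = 823/172)
q(1442) - 2385655 = 823/172 - 2385655 = -410331837/172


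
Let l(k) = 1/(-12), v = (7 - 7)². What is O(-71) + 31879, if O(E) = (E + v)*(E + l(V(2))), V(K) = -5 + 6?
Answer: 443111/12 ≈ 36926.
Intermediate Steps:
V(K) = 1
v = 0 (v = 0² = 0)
l(k) = -1/12
O(E) = E*(-1/12 + E) (O(E) = (E + 0)*(E - 1/12) = E*(-1/12 + E))
O(-71) + 31879 = -71*(-1/12 - 71) + 31879 = -71*(-853/12) + 31879 = 60563/12 + 31879 = 443111/12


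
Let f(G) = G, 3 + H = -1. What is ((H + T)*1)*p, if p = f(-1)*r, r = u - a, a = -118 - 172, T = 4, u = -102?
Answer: 0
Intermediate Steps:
H = -4 (H = -3 - 1 = -4)
a = -290
r = 188 (r = -102 - 1*(-290) = -102 + 290 = 188)
p = -188 (p = -1*188 = -188)
((H + T)*1)*p = ((-4 + 4)*1)*(-188) = (0*1)*(-188) = 0*(-188) = 0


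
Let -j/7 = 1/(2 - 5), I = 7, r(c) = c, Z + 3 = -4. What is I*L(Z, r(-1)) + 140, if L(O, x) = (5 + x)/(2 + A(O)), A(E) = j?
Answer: 1904/13 ≈ 146.46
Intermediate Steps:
Z = -7 (Z = -3 - 4 = -7)
j = 7/3 (j = -7/(2 - 5) = -7/(-3) = -7*(-⅓) = 7/3 ≈ 2.3333)
A(E) = 7/3
L(O, x) = 15/13 + 3*x/13 (L(O, x) = (5 + x)/(2 + 7/3) = (5 + x)/(13/3) = (5 + x)*(3/13) = 15/13 + 3*x/13)
I*L(Z, r(-1)) + 140 = 7*(15/13 + (3/13)*(-1)) + 140 = 7*(15/13 - 3/13) + 140 = 7*(12/13) + 140 = 84/13 + 140 = 1904/13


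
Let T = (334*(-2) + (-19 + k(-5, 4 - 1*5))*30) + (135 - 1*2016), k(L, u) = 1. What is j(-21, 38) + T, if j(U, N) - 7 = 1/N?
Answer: -117115/38 ≈ -3082.0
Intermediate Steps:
j(U, N) = 7 + 1/N
T = -3089 (T = (334*(-2) + (-19 + 1)*30) + (135 - 1*2016) = (-668 - 18*30) + (135 - 2016) = (-668 - 540) - 1881 = -1208 - 1881 = -3089)
j(-21, 38) + T = (7 + 1/38) - 3089 = 267/38 - 3089 = -117115/38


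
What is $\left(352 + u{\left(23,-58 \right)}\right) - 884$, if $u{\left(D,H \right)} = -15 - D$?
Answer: $-570$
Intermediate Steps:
$\left(352 + u{\left(23,-58 \right)}\right) - 884 = \left(352 - 38\right) - 884 = 314 - 884 = -570$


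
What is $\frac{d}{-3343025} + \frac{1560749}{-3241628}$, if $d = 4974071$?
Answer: $- \frac{21341710753313}{10836843444700} \approx -1.9694$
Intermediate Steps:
$\frac{d}{-3343025} + \frac{1560749}{-3241628} = \frac{4974071}{-3343025} + \frac{1560749}{-3241628} = 4974071 \left(- \frac{1}{3343025}\right) + 1560749 \left(- \frac{1}{3241628}\right) = - \frac{4974071}{3343025} - \frac{1560749}{3241628} = - \frac{21341710753313}{10836843444700}$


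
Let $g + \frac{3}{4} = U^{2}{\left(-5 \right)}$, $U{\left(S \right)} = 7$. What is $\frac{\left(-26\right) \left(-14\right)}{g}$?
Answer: $\frac{1456}{193} \approx 7.544$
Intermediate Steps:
$g = \frac{193}{4}$ ($g = - \frac{3}{4} + 7^{2} = - \frac{3}{4} + 49 = \frac{193}{4} \approx 48.25$)
$\frac{\left(-26\right) \left(-14\right)}{g} = \frac{\left(-26\right) \left(-14\right)}{\frac{193}{4}} = 364 \cdot \frac{4}{193} = \frac{1456}{193}$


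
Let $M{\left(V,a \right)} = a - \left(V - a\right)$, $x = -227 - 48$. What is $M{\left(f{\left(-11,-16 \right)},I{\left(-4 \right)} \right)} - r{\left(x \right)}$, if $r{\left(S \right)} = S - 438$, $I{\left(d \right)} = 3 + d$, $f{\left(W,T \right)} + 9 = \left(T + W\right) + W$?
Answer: $758$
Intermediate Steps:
$f{\left(W,T \right)} = -9 + T + 2 W$ ($f{\left(W,T \right)} = -9 + \left(\left(T + W\right) + W\right) = -9 + \left(T + 2 W\right) = -9 + T + 2 W$)
$x = -275$
$r{\left(S \right)} = -438 + S$
$M{\left(V,a \right)} = - V + 2 a$
$M{\left(f{\left(-11,-16 \right)},I{\left(-4 \right)} \right)} - r{\left(x \right)} = \left(- (-9 - 16 + 2 \left(-11\right)) + 2 \left(3 - 4\right)\right) - \left(-438 - 275\right) = \left(- (-9 - 16 - 22) + 2 \left(-1\right)\right) - -713 = \left(\left(-1\right) \left(-47\right) - 2\right) + 713 = \left(47 - 2\right) + 713 = 45 + 713 = 758$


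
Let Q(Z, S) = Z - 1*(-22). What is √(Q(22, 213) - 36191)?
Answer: I*√36147 ≈ 190.12*I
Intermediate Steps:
Q(Z, S) = 22 + Z (Q(Z, S) = Z + 22 = 22 + Z)
√(Q(22, 213) - 36191) = √((22 + 22) - 36191) = √(44 - 36191) = √(-36147) = I*√36147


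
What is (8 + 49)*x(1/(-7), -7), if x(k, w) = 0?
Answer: 0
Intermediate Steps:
(8 + 49)*x(1/(-7), -7) = (8 + 49)*0 = 57*0 = 0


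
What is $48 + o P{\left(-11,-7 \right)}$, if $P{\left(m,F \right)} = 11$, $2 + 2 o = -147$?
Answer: $- \frac{1543}{2} \approx -771.5$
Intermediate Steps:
$o = - \frac{149}{2}$ ($o = -1 + \frac{1}{2} \left(-147\right) = -1 - \frac{147}{2} = - \frac{149}{2} \approx -74.5$)
$48 + o P{\left(-11,-7 \right)} = 48 - \frac{1639}{2} = - \frac{1543}{2}$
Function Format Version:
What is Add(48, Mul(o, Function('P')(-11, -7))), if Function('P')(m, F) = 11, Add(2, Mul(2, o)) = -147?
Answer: Rational(-1543, 2) ≈ -771.50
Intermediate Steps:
o = Rational(-149, 2) (o = Add(-1, Mul(Rational(1, 2), -147)) = Add(-1, Rational(-147, 2)) = Rational(-149, 2) ≈ -74.500)
Add(48, Mul(o, Function('P')(-11, -7))) = Add(48, Mul(Rational(-149, 2), 11)) = Add(48, Rational(-1639, 2)) = Rational(-1543, 2)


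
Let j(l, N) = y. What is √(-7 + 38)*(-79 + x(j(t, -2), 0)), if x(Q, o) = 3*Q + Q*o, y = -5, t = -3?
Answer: -94*√31 ≈ -523.37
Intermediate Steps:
j(l, N) = -5
√(-7 + 38)*(-79 + x(j(t, -2), 0)) = √(-7 + 38)*(-79 - 5*(3 + 0)) = √31*(-79 - 5*3) = √31*(-79 - 15) = √31*(-94) = -94*√31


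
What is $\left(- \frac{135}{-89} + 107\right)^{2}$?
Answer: $\frac{93276964}{7921} \approx 11776.0$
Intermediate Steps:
$\left(- \frac{135}{-89} + 107\right)^{2} = \left(\left(-135\right) \left(- \frac{1}{89}\right) + 107\right)^{2} = \left(\frac{135}{89} + 107\right)^{2} = \left(\frac{9658}{89}\right)^{2} = \frac{93276964}{7921}$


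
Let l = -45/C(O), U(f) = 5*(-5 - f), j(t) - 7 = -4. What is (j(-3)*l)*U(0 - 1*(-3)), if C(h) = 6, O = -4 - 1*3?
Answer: 900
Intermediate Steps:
O = -7 (O = -4 - 3 = -7)
j(t) = 3 (j(t) = 7 - 4 = 3)
U(f) = -25 - 5*f
l = -15/2 (l = -45/6 = -45*1/6 = -15/2 ≈ -7.5000)
(j(-3)*l)*U(0 - 1*(-3)) = (3*(-15/2))*(-25 - 5*(0 - 1*(-3))) = -45*(-25 - 5*(0 + 3))/2 = -45*(-25 - 5*3)/2 = -45*(-25 - 15)/2 = -45/2*(-40) = 900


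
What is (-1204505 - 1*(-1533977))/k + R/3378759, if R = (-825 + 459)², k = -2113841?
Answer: -276681600084/2380719767773 ≈ -0.11622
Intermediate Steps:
R = 133956 (R = (-366)² = 133956)
(-1204505 - 1*(-1533977))/k + R/3378759 = (-1204505 - 1*(-1533977))/(-2113841) + 133956/3378759 = (-1204505 + 1533977)*(-1/2113841) + 133956*(1/3378759) = 329472*(-1/2113841) + 44652/1126253 = -329472/2113841 + 44652/1126253 = -276681600084/2380719767773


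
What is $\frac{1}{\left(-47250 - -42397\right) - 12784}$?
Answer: $- \frac{1}{17637} \approx -5.6699 \cdot 10^{-5}$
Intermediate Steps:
$\frac{1}{\left(-47250 - -42397\right) - 12784} = \frac{1}{\left(-47250 + 42397\right) - 12784} = \frac{1}{-4853 - 12784} = \frac{1}{-17637} = - \frac{1}{17637}$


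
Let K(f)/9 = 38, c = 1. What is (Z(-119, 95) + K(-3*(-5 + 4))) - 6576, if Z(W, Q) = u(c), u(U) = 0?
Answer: -6234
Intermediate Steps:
K(f) = 342 (K(f) = 9*38 = 342)
Z(W, Q) = 0
(Z(-119, 95) + K(-3*(-5 + 4))) - 6576 = (0 + 342) - 6576 = 342 - 6576 = -6234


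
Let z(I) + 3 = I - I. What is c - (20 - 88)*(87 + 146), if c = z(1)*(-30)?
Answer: 15934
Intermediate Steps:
z(I) = -3 (z(I) = -3 + (I - I) = -3 + 0 = -3)
c = 90 (c = -3*(-30) = 90)
c - (20 - 88)*(87 + 146) = 90 - (20 - 88)*(87 + 146) = 90 - (-68)*233 = 90 - 1*(-15844) = 90 + 15844 = 15934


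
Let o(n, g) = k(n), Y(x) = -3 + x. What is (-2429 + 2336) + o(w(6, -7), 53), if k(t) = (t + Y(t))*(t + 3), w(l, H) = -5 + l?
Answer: -97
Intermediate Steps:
k(t) = (-3 + 2*t)*(3 + t) (k(t) = (t + (-3 + t))*(t + 3) = (-3 + 2*t)*(3 + t))
o(n, g) = -9 + 2*n**2 + 3*n
(-2429 + 2336) + o(w(6, -7), 53) = (-2429 + 2336) + (-9 + 2*(-5 + 6)**2 + 3*(-5 + 6)) = -93 + (-9 + 2*1**2 + 3*1) = -93 + (-9 + 2*1 + 3) = -93 + (-9 + 2 + 3) = -93 - 4 = -97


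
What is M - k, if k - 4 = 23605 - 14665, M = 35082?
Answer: 26138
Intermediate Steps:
k = 8944 (k = 4 + (23605 - 14665) = 4 + 8940 = 8944)
M - k = 35082 - 1*8944 = 35082 - 8944 = 26138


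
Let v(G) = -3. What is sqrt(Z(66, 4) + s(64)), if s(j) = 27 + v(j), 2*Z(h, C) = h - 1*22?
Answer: sqrt(46) ≈ 6.7823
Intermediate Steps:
Z(h, C) = -11 + h/2 (Z(h, C) = (h - 1*22)/2 = (h - 22)/2 = (-22 + h)/2 = -11 + h/2)
s(j) = 24 (s(j) = 27 - 3 = 24)
sqrt(Z(66, 4) + s(64)) = sqrt((-11 + (1/2)*66) + 24) = sqrt((-11 + 33) + 24) = sqrt(22 + 24) = sqrt(46)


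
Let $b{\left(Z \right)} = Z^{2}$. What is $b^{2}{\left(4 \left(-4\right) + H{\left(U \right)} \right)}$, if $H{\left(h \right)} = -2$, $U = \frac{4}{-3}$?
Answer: $104976$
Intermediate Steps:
$U = - \frac{4}{3}$ ($U = 4 \left(- \frac{1}{3}\right) = - \frac{4}{3} \approx -1.3333$)
$b^{2}{\left(4 \left(-4\right) + H{\left(U \right)} \right)} = \left(\left(4 \left(-4\right) - 2\right)^{2}\right)^{2} = \left(\left(-16 - 2\right)^{2}\right)^{2} = \left(\left(-18\right)^{2}\right)^{2} = 324^{2} = 104976$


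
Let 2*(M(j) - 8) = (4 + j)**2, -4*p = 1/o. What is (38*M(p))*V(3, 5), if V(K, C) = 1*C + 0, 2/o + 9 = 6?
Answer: 213655/64 ≈ 3338.4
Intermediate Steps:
o = -2/3 (o = 2/(-9 + 6) = 2/(-3) = 2*(-1/3) = -2/3 ≈ -0.66667)
p = 3/8 (p = -1/(4*(-2/3)) = -1/4*(-3/2) = 3/8 ≈ 0.37500)
M(j) = 8 + (4 + j)**2/2
V(K, C) = C (V(K, C) = C + 0 = C)
(38*M(p))*V(3, 5) = (38*(8 + (4 + 3/8)**2/2))*5 = (38*(8 + (35/8)**2/2))*5 = (38*(8 + (1/2)*(1225/64)))*5 = (38*(8 + 1225/128))*5 = (38*(2249/128))*5 = (42731/64)*5 = 213655/64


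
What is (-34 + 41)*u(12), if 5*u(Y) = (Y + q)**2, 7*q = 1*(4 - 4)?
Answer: 1008/5 ≈ 201.60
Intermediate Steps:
q = 0 (q = (1*(4 - 4))/7 = (1*0)/7 = (1/7)*0 = 0)
u(Y) = Y**2/5 (u(Y) = (Y + 0)**2/5 = Y**2/5)
(-34 + 41)*u(12) = (-34 + 41)*((1/5)*12**2) = 7*((1/5)*144) = 7*(144/5) = 1008/5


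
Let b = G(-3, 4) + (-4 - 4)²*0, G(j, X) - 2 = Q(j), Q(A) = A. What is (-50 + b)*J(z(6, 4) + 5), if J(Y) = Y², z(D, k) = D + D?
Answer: -14739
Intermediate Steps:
G(j, X) = 2 + j
z(D, k) = 2*D
b = -1 (b = (2 - 3) + (-4 - 4)²*0 = -1 + (-8)²*0 = -1 + 64*0 = -1 + 0 = -1)
(-50 + b)*J(z(6, 4) + 5) = (-50 - 1)*(2*6 + 5)² = -51*(12 + 5)² = -51*17² = -51*289 = -14739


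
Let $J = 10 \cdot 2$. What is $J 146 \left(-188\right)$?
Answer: $-548960$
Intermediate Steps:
$J = 20$
$J 146 \left(-188\right) = 20 \cdot 146 \left(-188\right) = 2920 \left(-188\right) = -548960$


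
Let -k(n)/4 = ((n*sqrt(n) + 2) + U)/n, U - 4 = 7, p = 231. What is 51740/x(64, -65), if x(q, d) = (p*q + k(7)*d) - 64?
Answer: 96357989/28255074 - 1647919*sqrt(7)/28255074 ≈ 3.2560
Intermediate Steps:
U = 11 (U = 4 + 7 = 11)
k(n) = -4*(13 + n**(3/2))/n (k(n) = -4*((n*sqrt(n) + 2) + 11)/n = -4*((n**(3/2) + 2) + 11)/n = -4*((2 + n**(3/2)) + 11)/n = -4*(13 + n**(3/2))/n)
x(q, d) = -64 + 231*q + d*(-52/7 - 4*sqrt(7)) (x(q, d) = (231*q + (4*(-13 - 7**(3/2))/7)*d) - 64 = (231*q + (4*(1/7)*(-13 - 7*sqrt(7)))*d) - 64 = (231*q + (-52/7 - 4*sqrt(7))*d) - 64 = (231*q + d*(-52/7 - 4*sqrt(7))) - 64 = -64 + 231*q + d*(-52/7 - 4*sqrt(7)))
51740/x(64, -65) = 51740/(-64 + 231*64 - 4/7*(-65)*(13 + 7*sqrt(7))) = 51740/(-64 + 14784 + (3380/7 + 260*sqrt(7))) = 51740/(106420/7 + 260*sqrt(7))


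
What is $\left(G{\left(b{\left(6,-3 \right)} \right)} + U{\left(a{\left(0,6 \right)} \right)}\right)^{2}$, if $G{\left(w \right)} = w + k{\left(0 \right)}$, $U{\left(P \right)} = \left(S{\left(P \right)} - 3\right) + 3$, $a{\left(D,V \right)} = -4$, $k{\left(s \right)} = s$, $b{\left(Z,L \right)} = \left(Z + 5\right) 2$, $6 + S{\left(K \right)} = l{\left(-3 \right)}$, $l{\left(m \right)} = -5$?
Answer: $121$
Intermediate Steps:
$S{\left(K \right)} = -11$ ($S{\left(K \right)} = -6 - 5 = -11$)
$b{\left(Z,L \right)} = 10 + 2 Z$ ($b{\left(Z,L \right)} = \left(5 + Z\right) 2 = 10 + 2 Z$)
$U{\left(P \right)} = -11$ ($U{\left(P \right)} = \left(-11 - 3\right) + 3 = -14 + 3 = -11$)
$G{\left(w \right)} = w$ ($G{\left(w \right)} = w + 0 = w$)
$\left(G{\left(b{\left(6,-3 \right)} \right)} + U{\left(a{\left(0,6 \right)} \right)}\right)^{2} = \left(\left(10 + 2 \cdot 6\right) - 11\right)^{2} = \left(\left(10 + 12\right) - 11\right)^{2} = \left(22 - 11\right)^{2} = 11^{2} = 121$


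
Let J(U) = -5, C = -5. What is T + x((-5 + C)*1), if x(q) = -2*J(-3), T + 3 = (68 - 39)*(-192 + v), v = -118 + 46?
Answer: -7649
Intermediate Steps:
v = -72
T = -7659 (T = -3 + (68 - 39)*(-192 - 72) = -3 + 29*(-264) = -3 - 7656 = -7659)
x(q) = 10 (x(q) = -2*(-5) = 10)
T + x((-5 + C)*1) = -7659 + 10 = -7649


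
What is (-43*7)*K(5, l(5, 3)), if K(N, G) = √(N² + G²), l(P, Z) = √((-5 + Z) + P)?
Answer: -602*√7 ≈ -1592.7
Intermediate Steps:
l(P, Z) = √(-5 + P + Z)
K(N, G) = √(G² + N²)
(-43*7)*K(5, l(5, 3)) = (-43*7)*√((√(-5 + 5 + 3))² + 5²) = -301*√((√3)² + 25) = -301*√(3 + 25) = -602*√7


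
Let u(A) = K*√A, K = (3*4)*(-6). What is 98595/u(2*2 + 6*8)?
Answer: -10955*√13/208 ≈ -189.90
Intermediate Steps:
K = -72 (K = 12*(-6) = -72)
u(A) = -72*√A
98595/u(2*2 + 6*8) = 98595/((-72*√(2*2 + 6*8))) = 98595/((-72*√(4 + 48))) = 98595/((-144*√13)) = 98595*(-√13/1872) = -10955*√13/208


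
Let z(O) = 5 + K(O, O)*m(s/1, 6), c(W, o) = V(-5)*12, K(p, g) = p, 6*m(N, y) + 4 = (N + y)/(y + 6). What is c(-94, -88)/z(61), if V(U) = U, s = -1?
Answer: 4320/2263 ≈ 1.9090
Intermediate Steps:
m(N, y) = -⅔ + (N + y)/(6*(6 + y)) (m(N, y) = -⅔ + ((N + y)/(y + 6))/6 = -⅔ + ((N + y)/(6 + y))/6 = -⅔ + (N + y)/(6*(6 + y)))
c(W, o) = -60 (c(W, o) = -5*12 = -60)
z(O) = 5 - 43*O/72 (z(O) = 5 + O*((-24 - 1/1 - 3*6)/(6*(6 + 6))) = 5 + O*((⅙)*(-24 - 1*1 - 18)/12) = 5 + O*((⅙)*(1/12)*(-24 - 1 - 18)) = 5 + O*((⅙)*(1/12)*(-43)) = 5 + O*(-43/72) = 5 - 43*O/72)
c(-94, -88)/z(61) = -60/(5 - 43/72*61) = -60/(5 - 2623/72) = -60/(-2263/72) = -60*(-72/2263) = 4320/2263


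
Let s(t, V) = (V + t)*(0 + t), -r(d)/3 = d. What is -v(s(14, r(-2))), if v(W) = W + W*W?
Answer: -78680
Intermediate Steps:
r(d) = -3*d
s(t, V) = t*(V + t) (s(t, V) = (V + t)*t = t*(V + t))
v(W) = W + W²
-v(s(14, r(-2))) = -14*(-3*(-2) + 14)*(1 + 14*(-3*(-2) + 14)) = -14*(6 + 14)*(1 + 14*(6 + 14)) = -14*20*(1 + 14*20) = -280*(1 + 280) = -280*281 = -1*78680 = -78680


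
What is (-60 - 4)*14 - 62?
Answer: -958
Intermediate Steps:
(-60 - 4)*14 - 62 = -64*14 - 62 = -896 - 62 = -958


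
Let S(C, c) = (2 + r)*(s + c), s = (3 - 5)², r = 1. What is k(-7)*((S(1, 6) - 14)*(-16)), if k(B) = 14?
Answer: -3584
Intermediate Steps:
s = 4 (s = (-2)² = 4)
S(C, c) = 12 + 3*c (S(C, c) = (2 + 1)*(4 + c) = 3*(4 + c) = 12 + 3*c)
k(-7)*((S(1, 6) - 14)*(-16)) = 14*(((12 + 3*6) - 14)*(-16)) = 14*(((12 + 18) - 14)*(-16)) = 14*((30 - 14)*(-16)) = 14*(16*(-16)) = 14*(-256) = -3584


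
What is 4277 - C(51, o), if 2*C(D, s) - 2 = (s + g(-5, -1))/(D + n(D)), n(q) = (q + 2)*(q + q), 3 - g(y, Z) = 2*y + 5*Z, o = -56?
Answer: 23334151/5457 ≈ 4276.0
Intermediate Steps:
g(y, Z) = 3 - 5*Z - 2*y (g(y, Z) = 3 - (2*y + 5*Z) = 3 + (-5*Z - 2*y) = 3 - 5*Z - 2*y)
n(q) = 2*q*(2 + q) (n(q) = (2 + q)*(2*q) = 2*q*(2 + q))
C(D, s) = 1 + (18 + s)/(2*(D + 2*D*(2 + D))) (C(D, s) = 1 + ((s + (3 - 5*(-1) - 2*(-5)))/(D + 2*D*(2 + D)))/2 = 1 + ((s + (3 + 5 + 10))/(D + 2*D*(2 + D)))/2 = 1 + ((s + 18)/(D + 2*D*(2 + D)))/2 = 1 + ((18 + s)/(D + 2*D*(2 + D)))/2 = 1 + (18 + s)/(2*(D + 2*D*(2 + D))))
4277 - C(51, o) = 4277 - (18 - 56 + 4*51² + 10*51)/(2*51*(5 + 2*51)) = 4277 - (18 - 56 + 4*2601 + 510)/(2*51*(5 + 102)) = 4277 - (18 - 56 + 10404 + 510)/(2*51*107) = 4277 - 10876/(2*51*107) = 4277 - 1*5438/5457 = 4277 - 5438/5457 = 23334151/5457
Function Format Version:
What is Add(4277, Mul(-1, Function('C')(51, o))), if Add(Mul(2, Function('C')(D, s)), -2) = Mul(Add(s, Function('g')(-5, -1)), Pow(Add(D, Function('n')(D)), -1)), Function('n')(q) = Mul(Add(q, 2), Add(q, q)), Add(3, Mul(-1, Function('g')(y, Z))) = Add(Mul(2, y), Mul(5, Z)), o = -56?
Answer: Rational(23334151, 5457) ≈ 4276.0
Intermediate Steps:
Function('g')(y, Z) = Add(3, Mul(-5, Z), Mul(-2, y)) (Function('g')(y, Z) = Add(3, Mul(-1, Add(Mul(2, y), Mul(5, Z)))) = Add(3, Add(Mul(-5, Z), Mul(-2, y))) = Add(3, Mul(-5, Z), Mul(-2, y)))
Function('n')(q) = Mul(2, q, Add(2, q)) (Function('n')(q) = Mul(Add(2, q), Mul(2, q)) = Mul(2, q, Add(2, q)))
Function('C')(D, s) = Add(1, Mul(Rational(1, 2), Pow(Add(D, Mul(2, D, Add(2, D))), -1), Add(18, s))) (Function('C')(D, s) = Add(1, Mul(Rational(1, 2), Mul(Add(s, Add(3, Mul(-5, -1), Mul(-2, -5))), Pow(Add(D, Mul(2, D, Add(2, D))), -1)))) = Add(1, Mul(Rational(1, 2), Mul(Add(s, Add(3, 5, 10)), Pow(Add(D, Mul(2, D, Add(2, D))), -1)))) = Add(1, Mul(Rational(1, 2), Mul(Add(s, 18), Pow(Add(D, Mul(2, D, Add(2, D))), -1)))) = Add(1, Mul(Rational(1, 2), Mul(Add(18, s), Pow(Add(D, Mul(2, D, Add(2, D))), -1)))) = Add(1, Mul(Rational(1, 2), Mul(Pow(Add(D, Mul(2, D, Add(2, D))), -1), Add(18, s)))) = Add(1, Mul(Rational(1, 2), Pow(Add(D, Mul(2, D, Add(2, D))), -1), Add(18, s))))
Add(4277, Mul(-1, Function('C')(51, o))) = Add(4277, Mul(-1, Mul(Rational(1, 2), Pow(51, -1), Pow(Add(5, Mul(2, 51)), -1), Add(18, -56, Mul(4, Pow(51, 2)), Mul(10, 51))))) = Add(4277, Mul(-1, Mul(Rational(1, 2), Rational(1, 51), Pow(Add(5, 102), -1), Add(18, -56, Mul(4, 2601), 510)))) = Add(4277, Mul(-1, Mul(Rational(1, 2), Rational(1, 51), Pow(107, -1), Add(18, -56, 10404, 510)))) = Add(4277, Mul(-1, Mul(Rational(1, 2), Rational(1, 51), Rational(1, 107), 10876))) = Add(4277, Mul(-1, Rational(5438, 5457))) = Add(4277, Rational(-5438, 5457)) = Rational(23334151, 5457)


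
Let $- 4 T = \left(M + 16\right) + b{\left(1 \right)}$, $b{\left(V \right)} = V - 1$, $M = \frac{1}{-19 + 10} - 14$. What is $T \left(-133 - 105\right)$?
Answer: $\frac{2023}{18} \approx 112.39$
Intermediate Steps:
$M = - \frac{127}{9}$ ($M = \frac{1}{-9} - 14 = - \frac{1}{9} - 14 = - \frac{127}{9} \approx -14.111$)
$b{\left(V \right)} = -1 + V$ ($b{\left(V \right)} = V - 1 = -1 + V$)
$T = - \frac{17}{36}$ ($T = - \frac{\left(- \frac{127}{9} + 16\right) + \left(-1 + 1\right)}{4} = - \frac{\frac{17}{9} + 0}{4} = \left(- \frac{1}{4}\right) \frac{17}{9} = - \frac{17}{36} \approx -0.47222$)
$T \left(-133 - 105\right) = - \frac{17 \left(-133 - 105\right)}{36} = \left(- \frac{17}{36}\right) \left(-238\right) = \frac{2023}{18}$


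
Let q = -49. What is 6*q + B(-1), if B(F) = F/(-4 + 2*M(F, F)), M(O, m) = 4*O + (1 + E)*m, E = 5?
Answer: -7055/24 ≈ -293.96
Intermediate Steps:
M(O, m) = 4*O + 6*m (M(O, m) = 4*O + (1 + 5)*m = 4*O + 6*m)
B(F) = F/(-4 + 20*F) (B(F) = F/(-4 + 2*(4*F + 6*F)) = F/(-4 + 2*(10*F)) = F/(-4 + 20*F))
6*q + B(-1) = 6*(-49) + (1/4)*(-1)/(-1 + 5*(-1)) = -294 + (1/4)*(-1)/(-1 - 5) = -294 + (1/4)*(-1)/(-6) = -294 + (1/4)*(-1)*(-1/6) = -294 + 1/24 = -7055/24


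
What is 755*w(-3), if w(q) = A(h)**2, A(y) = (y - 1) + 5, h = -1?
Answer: 6795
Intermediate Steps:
A(y) = 4 + y (A(y) = (-1 + y) + 5 = 4 + y)
w(q) = 9 (w(q) = (4 - 1)**2 = 3**2 = 9)
755*w(-3) = 755*9 = 6795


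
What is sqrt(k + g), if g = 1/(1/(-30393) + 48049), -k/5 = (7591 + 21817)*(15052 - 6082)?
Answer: I*sqrt(703207983069252394907211798)/730176628 ≈ 36317.0*I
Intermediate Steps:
k = -1318948800 (k = -5*(7591 + 21817)*(15052 - 6082) = -147040*8970 = -5*263789760 = -1318948800)
g = 30393/1460353256 (g = 1/(-1/30393 + 48049) = 1/(1460353256/30393) = 30393/1460353256 ≈ 2.0812e-5)
sqrt(k + g) = sqrt(-1318948800 + 30393/1460353256) = sqrt(-1926131174577262407/1460353256) = I*sqrt(703207983069252394907211798)/730176628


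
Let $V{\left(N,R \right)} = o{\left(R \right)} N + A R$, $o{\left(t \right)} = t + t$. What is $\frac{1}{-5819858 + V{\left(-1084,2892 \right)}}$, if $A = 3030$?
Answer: $- \frac{1}{3326954} \approx -3.0058 \cdot 10^{-7}$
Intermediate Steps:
$o{\left(t \right)} = 2 t$
$V{\left(N,R \right)} = 3030 R + 2 N R$ ($V{\left(N,R \right)} = 2 R N + 3030 R = 2 N R + 3030 R = 3030 R + 2 N R$)
$\frac{1}{-5819858 + V{\left(-1084,2892 \right)}} = \frac{1}{-5819858 + 2 \cdot 2892 \left(1515 - 1084\right)} = \frac{1}{-5819858 + 2 \cdot 2892 \cdot 431} = \frac{1}{-5819858 + 2492904} = \frac{1}{-3326954} = - \frac{1}{3326954}$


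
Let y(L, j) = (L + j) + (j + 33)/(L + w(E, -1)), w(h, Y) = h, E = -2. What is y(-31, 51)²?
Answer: 36864/121 ≈ 304.66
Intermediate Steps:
y(L, j) = L + j + (33 + j)/(-2 + L) (y(L, j) = (L + j) + (j + 33)/(L - 2) = (L + j) + (33 + j)/(-2 + L) = L + j + (33 + j)/(-2 + L))
y(-31, 51)² = ((33 + (-31)² - 1*51 - 2*(-31) - 31*51)/(-2 - 31))² = ((33 + 961 - 51 + 62 - 1581)/(-33))² = (-1/33*(-576))² = (192/11)² = 36864/121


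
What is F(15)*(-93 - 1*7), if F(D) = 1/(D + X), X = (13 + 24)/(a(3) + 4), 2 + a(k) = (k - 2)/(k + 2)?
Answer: -22/7 ≈ -3.1429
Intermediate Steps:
a(k) = -2 + (-2 + k)/(2 + k) (a(k) = -2 + (k - 2)/(k + 2) = -2 + (-2 + k)/(2 + k))
X = 185/11 (X = (13 + 24)/((-6 - 1*3)/(2 + 3) + 4) = 37/((-6 - 3)/5 + 4) = 37/((⅕)*(-9) + 4) = 37/(-9/5 + 4) = 37/(11/5) = 37*(5/11) = 185/11 ≈ 16.818)
F(D) = 1/(185/11 + D) (F(D) = 1/(D + 185/11) = 1/(185/11 + D))
F(15)*(-93 - 1*7) = (11/(185 + 11*15))*(-93 - 1*7) = (11/(185 + 165))*(-93 - 7) = (11/350)*(-100) = -22/7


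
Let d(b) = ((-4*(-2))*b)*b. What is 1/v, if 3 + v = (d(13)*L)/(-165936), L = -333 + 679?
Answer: -10371/60350 ≈ -0.17185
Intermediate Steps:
d(b) = 8*b**2 (d(b) = (8*b)*b = 8*b**2)
L = 346
v = -60350/10371 (v = -3 + ((8*13**2)*346)/(-165936) = -3 + ((8*169)*346)*(-1/165936) = -3 + (1352*346)*(-1/165936) = -3 + 467792*(-1/165936) = -3 - 29237/10371 = -60350/10371 ≈ -5.8191)
1/v = 1/(-60350/10371) = -10371/60350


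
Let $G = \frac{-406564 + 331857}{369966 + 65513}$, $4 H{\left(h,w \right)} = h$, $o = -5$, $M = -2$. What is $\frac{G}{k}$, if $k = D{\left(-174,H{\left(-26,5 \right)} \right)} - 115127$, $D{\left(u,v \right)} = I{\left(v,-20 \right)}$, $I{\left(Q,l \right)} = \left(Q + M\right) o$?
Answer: $\frac{149414}{100233765951} \approx 1.4907 \cdot 10^{-6}$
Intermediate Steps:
$H{\left(h,w \right)} = \frac{h}{4}$
$I{\left(Q,l \right)} = 10 - 5 Q$ ($I{\left(Q,l \right)} = \left(Q - 2\right) \left(-5\right) = \left(-2 + Q\right) \left(-5\right) = 10 - 5 Q$)
$D{\left(u,v \right)} = 10 - 5 v$
$G = - \frac{74707}{435479} \approx -0.17155$
$k = - \frac{230169}{2}$ ($k = \left(10 - 5 \cdot \frac{1}{4} \left(-26\right)\right) - 115127 = \left(10 - - \frac{65}{2}\right) - 115127 = \left(10 + \frac{65}{2}\right) - 115127 = \frac{85}{2} - 115127 = - \frac{230169}{2} \approx -1.1508 \cdot 10^{5}$)
$\frac{G}{k} = - \frac{74707}{435479 \left(- \frac{230169}{2}\right)} = \left(- \frac{74707}{435479}\right) \left(- \frac{2}{230169}\right) = \frac{149414}{100233765951}$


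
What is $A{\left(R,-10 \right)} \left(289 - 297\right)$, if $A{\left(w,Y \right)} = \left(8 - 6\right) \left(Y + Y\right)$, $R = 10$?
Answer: $320$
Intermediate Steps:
$A{\left(w,Y \right)} = 4 Y$ ($A{\left(w,Y \right)} = 2 \cdot 2 Y = 4 Y$)
$A{\left(R,-10 \right)} \left(289 - 297\right) = 4 \left(-10\right) \left(289 - 297\right) = \left(-40\right) \left(-8\right) = 320$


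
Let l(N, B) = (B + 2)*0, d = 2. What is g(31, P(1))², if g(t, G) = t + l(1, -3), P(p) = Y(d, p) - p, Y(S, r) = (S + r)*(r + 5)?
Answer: 961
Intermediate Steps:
l(N, B) = 0 (l(N, B) = (2 + B)*0 = 0)
Y(S, r) = (5 + r)*(S + r) (Y(S, r) = (S + r)*(5 + r) = (5 + r)*(S + r))
P(p) = 10 + p² + 6*p (P(p) = (p² + 5*2 + 5*p + 2*p) - p = (p² + 10 + 5*p + 2*p) - p = (10 + p² + 7*p) - p = 10 + p² + 6*p)
g(t, G) = t (g(t, G) = t + 0 = t)
g(31, P(1))² = 31² = 961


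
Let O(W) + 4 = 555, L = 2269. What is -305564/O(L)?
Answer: -305564/551 ≈ -554.56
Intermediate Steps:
O(W) = 551 (O(W) = -4 + 555 = 551)
-305564/O(L) = -305564/551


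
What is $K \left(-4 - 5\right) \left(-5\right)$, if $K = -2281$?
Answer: $-102645$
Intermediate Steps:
$K \left(-4 - 5\right) \left(-5\right) = - 2281 \left(-4 - 5\right) \left(-5\right) = - 2281 \left(\left(-9\right) \left(-5\right)\right) = \left(-2281\right) 45 = -102645$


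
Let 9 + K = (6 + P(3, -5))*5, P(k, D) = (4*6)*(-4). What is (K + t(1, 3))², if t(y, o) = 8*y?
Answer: 203401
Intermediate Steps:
P(k, D) = -96 (P(k, D) = 24*(-4) = -96)
K = -459 (K = -9 + (6 - 96)*5 = -9 - 90*5 = -9 - 450 = -459)
(K + t(1, 3))² = (-459 + 8*1)² = (-459 + 8)² = (-451)² = 203401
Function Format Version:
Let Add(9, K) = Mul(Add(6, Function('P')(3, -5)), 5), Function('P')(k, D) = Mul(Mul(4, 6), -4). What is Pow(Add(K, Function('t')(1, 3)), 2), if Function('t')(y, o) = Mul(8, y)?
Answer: 203401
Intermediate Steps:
Function('P')(k, D) = -96 (Function('P')(k, D) = Mul(24, -4) = -96)
K = -459 (K = Add(-9, Mul(Add(6, -96), 5)) = Add(-9, Mul(-90, 5)) = Add(-9, -450) = -459)
Pow(Add(K, Function('t')(1, 3)), 2) = Pow(Add(-459, Mul(8, 1)), 2) = Pow(Add(-459, 8), 2) = Pow(-451, 2) = 203401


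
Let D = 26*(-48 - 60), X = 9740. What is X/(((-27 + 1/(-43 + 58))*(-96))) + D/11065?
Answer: 125640919/35762080 ≈ 3.5132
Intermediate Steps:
D = -2808 (D = 26*(-108) = -2808)
X/(((-27 + 1/(-43 + 58))*(-96))) + D/11065 = 9740/(((-27 + 1/(-43 + 58))*(-96))) - 2808/11065 = 9740/(((-27 + 1/15)*(-96))) - 2808*1/11065 = 9740/(((-27 + 1/15)*(-96))) - 2808/11065 = 9740/((-404/15*(-96))) - 2808/11065 = 9740/(12928/5) - 2808/11065 = 9740*(5/12928) - 2808/11065 = 12175/3232 - 2808/11065 = 125640919/35762080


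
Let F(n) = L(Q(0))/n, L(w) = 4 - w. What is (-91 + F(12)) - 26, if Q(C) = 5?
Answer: -1405/12 ≈ -117.08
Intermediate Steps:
F(n) = -1/n (F(n) = (4 - 1*5)/n = (4 - 5)/n = -1/n)
(-91 + F(12)) - 26 = (-91 - 1/12) - 26 = -1093/12 - 26 = -1405/12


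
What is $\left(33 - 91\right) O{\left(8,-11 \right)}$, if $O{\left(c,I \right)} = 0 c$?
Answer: $0$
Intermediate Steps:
$O{\left(c,I \right)} = 0$
$\left(33 - 91\right) O{\left(8,-11 \right)} = \left(33 - 91\right) 0 = \left(-58\right) 0 = 0$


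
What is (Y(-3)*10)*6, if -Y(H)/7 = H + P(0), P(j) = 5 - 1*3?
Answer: 420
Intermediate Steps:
P(j) = 2 (P(j) = 5 - 3 = 2)
Y(H) = -14 - 7*H (Y(H) = -7*(H + 2) = -7*(2 + H) = -14 - 7*H)
(Y(-3)*10)*6 = ((-14 - 7*(-3))*10)*6 = ((-14 + 21)*10)*6 = (7*10)*6 = 70*6 = 420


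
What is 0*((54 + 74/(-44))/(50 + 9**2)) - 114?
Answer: -114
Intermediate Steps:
0*((54 + 74/(-44))/(50 + 9**2)) - 114 = 0*((54 + 74*(-1/44))/(50 + 81)) - 114 = 0*((54 - 37/22)/131) - 114 = 0*((1151/22)*(1/131)) - 114 = 0*(1151/2882) - 114 = 0 - 114 = -114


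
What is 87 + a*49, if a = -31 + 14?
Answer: -746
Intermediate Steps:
a = -17
87 + a*49 = 87 - 17*49 = 87 - 833 = -746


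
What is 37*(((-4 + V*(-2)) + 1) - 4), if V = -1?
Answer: -185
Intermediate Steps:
37*(((-4 + V*(-2)) + 1) - 4) = 37*(((-4 - 1*(-2)) + 1) - 4) = 37*(((-4 + 2) + 1) - 4) = 37*((-2 + 1) - 4) = 37*(-1 - 4) = 37*(-5) = -185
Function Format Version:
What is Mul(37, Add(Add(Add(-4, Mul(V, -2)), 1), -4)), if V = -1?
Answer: -185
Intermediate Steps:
Mul(37, Add(Add(Add(-4, Mul(V, -2)), 1), -4)) = Mul(37, Add(Add(Add(-4, Mul(-1, -2)), 1), -4)) = Mul(37, Add(Add(Add(-4, 2), 1), -4)) = Mul(37, Add(Add(-2, 1), -4)) = Mul(37, Add(-1, -4)) = Mul(37, -5) = -185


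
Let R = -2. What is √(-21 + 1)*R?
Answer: -4*I*√5 ≈ -8.9443*I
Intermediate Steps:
√(-21 + 1)*R = √(-21 + 1)*(-2) = √(-20)*(-2) = (2*I*√5)*(-2) = -4*I*√5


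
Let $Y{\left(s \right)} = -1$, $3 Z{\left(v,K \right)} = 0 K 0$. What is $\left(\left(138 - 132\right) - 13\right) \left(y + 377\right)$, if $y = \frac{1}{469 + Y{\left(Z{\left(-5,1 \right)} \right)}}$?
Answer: $- \frac{1235059}{468} \approx -2639.0$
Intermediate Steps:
$Z{\left(v,K \right)} = 0$ ($Z{\left(v,K \right)} = \frac{0 K 0}{3} = \frac{0 \cdot 0}{3} = \frac{1}{3} \cdot 0 = 0$)
$y = \frac{1}{468}$ ($y = \frac{1}{469 - 1} = \frac{1}{468} \approx 0.0021368$)
$\left(\left(138 - 132\right) - 13\right) \left(y + 377\right) = \left(\left(138 - 132\right) - 13\right) \left(\frac{1}{468} + 377\right) = \left(6 - 13\right) \frac{176437}{468} = \left(-7\right) \frac{176437}{468} = - \frac{1235059}{468}$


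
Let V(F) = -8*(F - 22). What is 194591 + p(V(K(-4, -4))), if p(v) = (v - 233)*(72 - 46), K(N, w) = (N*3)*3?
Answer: 200597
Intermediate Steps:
K(N, w) = 9*N (K(N, w) = (3*N)*3 = 9*N)
V(F) = 176 - 8*F (V(F) = -8*(-22 + F) = 176 - 8*F)
p(v) = -6058 + 26*v (p(v) = (-233 + v)*26 = -6058 + 26*v)
194591 + p(V(K(-4, -4))) = 194591 + (-6058 + 26*(176 - 72*(-4))) = 194591 + (-6058 + 26*(176 - 8*(-36))) = 194591 + (-6058 + 26*(176 + 288)) = 194591 + (-6058 + 26*464) = 194591 + (-6058 + 12064) = 194591 + 6006 = 200597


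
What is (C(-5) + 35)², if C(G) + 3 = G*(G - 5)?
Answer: 6724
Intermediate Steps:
C(G) = -3 + G*(-5 + G) (C(G) = -3 + G*(G - 5) = -3 + G*(-5 + G))
(C(-5) + 35)² = ((-3 + (-5)² - 5*(-5)) + 35)² = ((-3 + 25 + 25) + 35)² = (47 + 35)² = 82² = 6724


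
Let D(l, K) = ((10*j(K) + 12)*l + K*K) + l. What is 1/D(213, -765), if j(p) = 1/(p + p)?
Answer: 51/29987623 ≈ 1.7007e-6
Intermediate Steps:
j(p) = 1/(2*p)
D(l, K) = l + K² + l*(12 + 5/K) (D(l, K) = ((10*(1/(2*K)) + 12)*l + K*K) + l = ((5/K + 12)*l + K²) + l = ((12 + 5/K)*l + K²) + l = (l*(12 + 5/K) + K²) + l = (K² + l*(12 + 5/K)) + l = l + K² + l*(12 + 5/K))
1/D(213, -765) = 1/((-765)² + 13*213 + 5*213/(-765)) = 1/(585225 + 2769 + 5*213*(-1/765)) = 1/(585225 + 2769 - 71/51) = 1/(29987623/51) = 51/29987623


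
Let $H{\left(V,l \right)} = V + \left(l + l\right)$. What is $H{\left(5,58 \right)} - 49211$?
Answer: $-49090$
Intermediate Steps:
$H{\left(V,l \right)} = V + 2 l$
$H{\left(5,58 \right)} - 49211 = \left(5 + 2 \cdot 58\right) - 49211 = \left(5 + 116\right) - 49211 = 121 - 49211 = -49090$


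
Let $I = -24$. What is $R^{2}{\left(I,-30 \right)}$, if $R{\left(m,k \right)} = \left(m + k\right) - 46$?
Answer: $10000$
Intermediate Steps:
$R{\left(m,k \right)} = -46 + k + m$ ($R{\left(m,k \right)} = \left(k + m\right) - 46 = -46 + k + m$)
$R^{2}{\left(I,-30 \right)} = \left(-46 - 30 - 24\right)^{2} = \left(-100\right)^{2} = 10000$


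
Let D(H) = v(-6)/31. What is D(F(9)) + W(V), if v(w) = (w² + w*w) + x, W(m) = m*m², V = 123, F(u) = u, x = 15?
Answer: 57686964/31 ≈ 1.8609e+6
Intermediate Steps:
W(m) = m³
v(w) = 15 + 2*w² (v(w) = (w² + w*w) + 15 = (w² + w²) + 15 = 2*w² + 15 = 15 + 2*w²)
D(H) = 87/31 (D(H) = (15 + 2*(-6)²)/31 = (15 + 2*36)*(1/31) = (15 + 72)*(1/31) = 87*(1/31) = 87/31)
D(F(9)) + W(V) = 87/31 + 123³ = 87/31 + 1860867 = 57686964/31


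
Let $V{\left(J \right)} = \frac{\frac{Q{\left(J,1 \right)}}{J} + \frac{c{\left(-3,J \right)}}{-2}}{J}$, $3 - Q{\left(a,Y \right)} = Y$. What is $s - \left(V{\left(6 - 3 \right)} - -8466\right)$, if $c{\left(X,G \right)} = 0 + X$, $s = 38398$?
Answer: $\frac{538763}{18} \approx 29931.0$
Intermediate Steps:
$Q{\left(a,Y \right)} = 3 - Y$
$c{\left(X,G \right)} = X$
$V{\left(J \right)} = \frac{\frac{3}{2} + \frac{2}{J}}{J}$ ($V{\left(J \right)} = \frac{\frac{3 - 1}{J} - \frac{3}{-2}}{J} = \frac{\frac{3 - 1}{J} - - \frac{3}{2}}{J} = \frac{\frac{2}{J} + \frac{3}{2}}{J} = \frac{\frac{3}{2} + \frac{2}{J}}{J}$)
$s - \left(V{\left(6 - 3 \right)} - -8466\right) = 38398 - \left(\frac{4 + 3 \left(6 - 3\right)}{2 \left(6 - 3\right)^{2}} - -8466\right) = 38398 - \left(\frac{4 + 3 \cdot 3}{2 \cdot 9} + 8466\right) = 38398 - \left(\frac{1}{2} \cdot \frac{1}{9} \left(4 + 9\right) + 8466\right) = 38398 - \left(\frac{1}{2} \cdot \frac{1}{9} \cdot 13 + 8466\right) = 38398 - \left(\frac{13}{18} + 8466\right) = 38398 - \frac{152401}{18} = \frac{538763}{18}$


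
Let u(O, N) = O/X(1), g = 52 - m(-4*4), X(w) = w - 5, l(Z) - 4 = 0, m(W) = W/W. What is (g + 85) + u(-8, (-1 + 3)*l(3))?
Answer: 138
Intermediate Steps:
m(W) = 1
l(Z) = 4 (l(Z) = 4 + 0 = 4)
X(w) = -5 + w
g = 51 (g = 52 - 1*1 = 52 - 1 = 51)
u(O, N) = -O/4 (u(O, N) = O/(-5 + 1) = O/(-4) = O*(-¼) = -O/4)
(g + 85) + u(-8, (-1 + 3)*l(3)) = (51 + 85) - ¼*(-8) = 136 + 2 = 138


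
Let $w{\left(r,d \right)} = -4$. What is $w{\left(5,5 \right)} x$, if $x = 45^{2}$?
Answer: $-8100$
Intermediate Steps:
$x = 2025$
$w{\left(5,5 \right)} x = \left(-4\right) 2025 = -8100$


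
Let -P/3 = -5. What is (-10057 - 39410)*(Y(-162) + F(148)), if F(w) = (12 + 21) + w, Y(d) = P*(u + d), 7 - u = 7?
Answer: 111251283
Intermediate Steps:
u = 0 (u = 7 - 1*7 = 7 - 7 = 0)
P = 15 (P = -3*(-5) = 15)
Y(d) = 15*d (Y(d) = 15*(0 + d) = 15*d)
F(w) = 33 + w
(-10057 - 39410)*(Y(-162) + F(148)) = (-10057 - 39410)*(15*(-162) + (33 + 148)) = -49467*(-2430 + 181) = -49467*(-2249) = 111251283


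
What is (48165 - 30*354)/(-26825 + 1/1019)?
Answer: -12752785/9111558 ≈ -1.3996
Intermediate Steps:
(48165 - 30*354)/(-26825 + 1/1019) = (48165 - 10620)/(-26825 + 1/1019) = 37545/(-27334674/1019) = 37545*(-1019/27334674) = -12752785/9111558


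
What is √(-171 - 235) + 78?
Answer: 78 + I*√406 ≈ 78.0 + 20.149*I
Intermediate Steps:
√(-171 - 235) + 78 = √(-406) + 78 = I*√406 + 78 = 78 + I*√406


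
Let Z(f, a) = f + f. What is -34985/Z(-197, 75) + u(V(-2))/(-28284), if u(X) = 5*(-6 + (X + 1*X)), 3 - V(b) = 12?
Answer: 82463585/928658 ≈ 88.799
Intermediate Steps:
V(b) = -9 (V(b) = 3 - 1*12 = 3 - 12 = -9)
Z(f, a) = 2*f
u(X) = -30 + 10*X (u(X) = 5*(-6 + (X + X)) = 5*(-6 + 2*X) = -30 + 10*X)
-34985/Z(-197, 75) + u(V(-2))/(-28284) = -34985/(2*(-197)) + (-30 + 10*(-9))/(-28284) = -34985/(-394) + (-30 - 90)*(-1/28284) = -34985*(-1/394) - 120*(-1/28284) = 34985/394 + 10/2357 = 82463585/928658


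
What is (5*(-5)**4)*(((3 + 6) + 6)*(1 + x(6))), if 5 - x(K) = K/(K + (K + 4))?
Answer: 2109375/8 ≈ 2.6367e+5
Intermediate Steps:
x(K) = 5 - K/(4 + 2*K) (x(K) = 5 - K/(K + (K + 4)) = 5 - K/(K + (4 + K)) = 5 - K/(4 + 2*K))
(5*(-5)**4)*(((3 + 6) + 6)*(1 + x(6))) = (5*(-5)**4)*(((3 + 6) + 6)*(1 + (20 + 9*6)/(2*(2 + 6)))) = (5*625)*((9 + 6)*(1 + (1/2)*(20 + 54)/8)) = 3125*(15*(1 + (1/2)*(1/8)*74)) = 3125*(15*(1 + 37/8)) = 3125*(15*(45/8)) = 3125*(675/8) = 2109375/8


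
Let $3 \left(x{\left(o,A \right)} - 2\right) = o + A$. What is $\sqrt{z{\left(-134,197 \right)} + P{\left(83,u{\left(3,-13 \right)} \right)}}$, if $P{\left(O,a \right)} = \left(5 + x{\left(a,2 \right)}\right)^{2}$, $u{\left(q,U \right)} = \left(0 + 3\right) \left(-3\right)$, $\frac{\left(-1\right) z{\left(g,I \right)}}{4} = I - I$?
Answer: $\frac{14}{3} \approx 4.6667$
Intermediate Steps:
$z{\left(g,I \right)} = 0$ ($z{\left(g,I \right)} = - 4 \left(I - I\right) = \left(-4\right) 0 = 0$)
$u{\left(q,U \right)} = -9$ ($u{\left(q,U \right)} = 3 \left(-3\right) = -9$)
$x{\left(o,A \right)} = 2 + \frac{A}{3} + \frac{o}{3}$ ($x{\left(o,A \right)} = 2 + \frac{o + A}{3} = 2 + \frac{A + o}{3} = 2 + \left(\frac{A}{3} + \frac{o}{3}\right) = 2 + \frac{A}{3} + \frac{o}{3}$)
$P{\left(O,a \right)} = \left(\frac{23}{3} + \frac{a}{3}\right)^{2}$ ($P{\left(O,a \right)} = \left(5 + \left(2 + \frac{1}{3} \cdot 2 + \frac{a}{3}\right)\right)^{2} = \left(5 + \left(2 + \frac{2}{3} + \frac{a}{3}\right)\right)^{2} = \left(5 + \left(\frac{8}{3} + \frac{a}{3}\right)\right)^{2} = \left(\frac{23}{3} + \frac{a}{3}\right)^{2}$)
$\sqrt{z{\left(-134,197 \right)} + P{\left(83,u{\left(3,-13 \right)} \right)}} = \sqrt{0 + \frac{\left(23 - 9\right)^{2}}{9}} = \sqrt{0 + \frac{14^{2}}{9}} = \sqrt{0 + \frac{1}{9} \cdot 196} = \sqrt{0 + \frac{196}{9}} = \sqrt{\frac{196}{9}} = \frac{14}{3}$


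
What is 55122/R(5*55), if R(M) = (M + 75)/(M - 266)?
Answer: 248049/175 ≈ 1417.4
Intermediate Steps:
R(M) = (75 + M)/(-266 + M)
55122/R(5*55) = 55122/(((75 + 5*55)/(-266 + 5*55))) = 55122/(((75 + 275)/(-266 + 275))) = 55122/((350/9)) = 55122/(((⅑)*350)) = 55122/(350/9) = 55122*(9/350) = 248049/175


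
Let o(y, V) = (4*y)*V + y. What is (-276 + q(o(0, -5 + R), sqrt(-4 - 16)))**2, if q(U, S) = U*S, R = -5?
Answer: 76176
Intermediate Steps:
o(y, V) = y + 4*V*y (o(y, V) = 4*V*y + y = y + 4*V*y)
q(U, S) = S*U
(-276 + q(o(0, -5 + R), sqrt(-4 - 16)))**2 = (-276 + sqrt(-4 - 16)*(0*(1 + 4*(-5 - 5))))**2 = (-276 + sqrt(-20)*(0*(1 + 4*(-10))))**2 = (-276 + (2*I*sqrt(5))*(0*(1 - 40)))**2 = (-276 + (2*I*sqrt(5))*(0*(-39)))**2 = (-276 + (2*I*sqrt(5))*0)**2 = (-276 + 0)**2 = (-276)**2 = 76176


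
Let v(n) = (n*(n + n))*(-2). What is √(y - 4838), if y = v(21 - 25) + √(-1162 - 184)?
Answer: √(-4902 + I*√1346) ≈ 0.262 + 70.015*I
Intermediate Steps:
v(n) = -4*n² (v(n) = (n*(2*n))*(-2) = (2*n²)*(-2) = -4*n²)
y = -64 + I*√1346 (y = -4*(21 - 25)² + √(-1162 - 184) = -4*(-4)² + √(-1346) = -4*16 + I*√1346 = -64 + I*√1346 ≈ -64.0 + 36.688*I)
√(y - 4838) = √((-64 + I*√1346) - 4838) = √(-4902 + I*√1346)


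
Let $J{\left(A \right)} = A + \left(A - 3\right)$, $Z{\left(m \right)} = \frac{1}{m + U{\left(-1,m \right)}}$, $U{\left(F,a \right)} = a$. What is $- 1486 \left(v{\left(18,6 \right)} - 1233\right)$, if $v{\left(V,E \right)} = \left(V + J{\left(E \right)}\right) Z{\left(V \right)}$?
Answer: $\frac{3662247}{2} \approx 1.8311 \cdot 10^{6}$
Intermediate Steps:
$Z{\left(m \right)} = \frac{1}{2 m}$ ($Z{\left(m \right)} = \frac{1}{m + m} = \frac{1}{2 m}$)
$J{\left(A \right)} = -3 + 2 A$ ($J{\left(A \right)} = A + \left(A - 3\right) = A + \left(-3 + A\right) = -3 + 2 A$)
$v{\left(V,E \right)} = \frac{-3 + V + 2 E}{2 V}$ ($v{\left(V,E \right)} = \left(V + \left(-3 + 2 E\right)\right) \frac{1}{2 V} = \left(-3 + V + 2 E\right) \frac{1}{2 V} = \frac{-3 + V + 2 E}{2 V}$)
$- 1486 \left(v{\left(18,6 \right)} - 1233\right) = - 1486 \left(\frac{-3 + 18 + 2 \cdot 6}{2 \cdot 18} - 1233\right) = - 1486 \left(\frac{1}{2} \cdot \frac{1}{18} \left(-3 + 18 + 12\right) - 1233\right) = - 1486 \left(\frac{1}{2} \cdot \frac{1}{18} \cdot 27 - 1233\right) = - 1486 \left(\frac{3}{4} - 1233\right) = \left(-1486\right) \left(- \frac{4929}{4}\right) = \frac{3662247}{2}$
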